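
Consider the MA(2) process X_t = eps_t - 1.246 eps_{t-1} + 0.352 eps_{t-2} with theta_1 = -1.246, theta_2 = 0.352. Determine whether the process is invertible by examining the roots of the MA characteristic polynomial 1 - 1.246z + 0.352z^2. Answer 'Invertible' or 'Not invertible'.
\text{Invertible}

The MA(q) characteristic polynomial is P(z) = 1 - 1.246z + 0.352z^2.
Invertibility requires all roots to lie outside the unit circle, i.e. |z| > 1 for every root.
Set 1 + (-1.246) z + (0.352) z^2 = 0, i.e. a z^2 + b z + c = 0 with a = 0.352, b = -1.246, c = 1.
Discriminant D = b^2 - 4ac = (-1.246)^2 - 4*(0.352)*1 = 1.552516 - (1.408) = 0.144516.
D >= 0, so the roots are real: z = (-b +/- sqrt(D)) / (2a) = (1.246 +/- 0.380153) / (0.704).
  z_1 = (1.246 + 0.380153) / (0.704) = 2.3099,   |z_1| = 2.3099.
  z_2 = (1.246 - 0.380153) / (0.704) = 1.2299,   |z_2| = 1.2299.
Moduli of all roots: 2.3099, 1.2299.
All moduli strictly greater than 1? Yes.
Verdict: Invertible.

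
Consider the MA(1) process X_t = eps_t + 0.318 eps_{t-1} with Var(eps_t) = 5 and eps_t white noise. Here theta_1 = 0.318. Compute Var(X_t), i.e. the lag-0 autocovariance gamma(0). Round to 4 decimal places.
\gamma(0) = 5.5056

For an MA(q) process X_t = eps_t + sum_i theta_i eps_{t-i} with
Var(eps_t) = sigma^2, the variance is
  gamma(0) = sigma^2 * (1 + sum_i theta_i^2).
  sum_i theta_i^2 = (0.318)^2 = 0.101124.
  gamma(0) = 5 * (1 + 0.101124) = 5 * 1.101124 = 5.50562, which rounds to 5.5056.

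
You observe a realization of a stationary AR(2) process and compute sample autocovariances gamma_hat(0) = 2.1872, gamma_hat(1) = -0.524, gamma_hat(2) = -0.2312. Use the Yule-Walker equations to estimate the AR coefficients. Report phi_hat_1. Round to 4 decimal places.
\hat\phi_{1} = -0.2810

The Yule-Walker equations for an AR(p) process read, in matrix form,
  Gamma_p phi = r_p,   with   (Gamma_p)_{ij} = gamma(|i - j|),
                       (r_p)_i = gamma(i),   i,j = 1..p.
Substitute the sample gammas (Toeplitz matrix and right-hand side of size 2):
  Gamma_p = [[2.1872, -0.524], [-0.524, 2.1872]]
  r_p     = [-0.524, -0.2312]
Written out:
  2.1872 phi_1 - 0.524 phi_2 = -0.524
  -0.524 phi_1 + 2.1872 phi_2 = -0.2312
Solve by Cramer's rule:
  det = gamma(0)^2 - gamma(1)^2 = (2.1872)^2 - (-0.524)^2 = 4.78384384 - 0.274576 = 4.50926784
  phi_hat_1 = [gamma(1) gamma(0) - gamma(1) gamma(2)] / det = [(-0.524)(2.1872) - (-0.524)(-0.2312)] / 4.50926784 = -1.2672416 / 4.50926784 = -0.281
  phi_hat_2 = [gamma(0) gamma(2) - gamma(1)^2] / det = [(2.1872)(-0.2312) - (-0.524)^2] / 4.50926784 = -0.78025664 / 4.50926784 = -0.173
So phi_hat = [-0.2810, -0.1730].
Therefore phi_hat_1 = -0.2810.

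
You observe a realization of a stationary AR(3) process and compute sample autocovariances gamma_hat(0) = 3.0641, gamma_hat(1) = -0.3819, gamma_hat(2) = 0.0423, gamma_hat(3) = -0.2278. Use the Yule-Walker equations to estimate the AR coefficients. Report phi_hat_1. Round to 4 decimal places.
\hat\phi_{1} = -0.1250

The Yule-Walker equations for an AR(p) process read, in matrix form,
  Gamma_p phi = r_p,   with   (Gamma_p)_{ij} = gamma(|i - j|),
                       (r_p)_i = gamma(i),   i,j = 1..p.
Substitute the sample gammas (Toeplitz matrix and right-hand side of size 3):
  Gamma_p = [[3.0641, -0.3819, 0.0423], [-0.3819, 3.0641, -0.3819], [0.0423, -0.3819, 3.0641]]
  r_p     = [-0.3819, 0.0423, -0.2278]
Written out (R1..R3):
  (R1) 3.0641 phi_1 - 0.3819 phi_2 + 0.0423 phi_3 = -0.3819
  (R2) -0.3819 phi_1 + 3.0641 phi_2 - 0.3819 phi_3 = 0.0423
  (R3) 0.0423 phi_1 - 0.3819 phi_2 + 3.0641 phi_3 = -0.2278
Gaussian elimination:
  R2 <- R2 - (-0.3819/3.0641) R1 = R2 - (-0.124637) R1:  3.016501 phi_2 - 0.376628 phi_3 = -0.005299
  R3 <- R3 - (0.0423/3.0641) R1 = R3 - (0.013805) R1:  -0.376628 phi_2 + 3.063516 phi_3 = -0.222528
  R3 <- R3 - (-0.376628/3.016501) R2 = R3 - (-0.124856) R2:  3.016492 phi_3 = -0.223189
Back-substitution:
  phi_hat_3 = -0.223189 / 3.016492 = -0.07399
  phi_hat_2 = (-0.005299 - (-0.376628)(-0.07399)) / 3.016501 = -0.010995
  phi_hat_1 = (-0.3819 - (-0.3819)(-0.010995) - (0.0423)(-0.07399)) / 3.0641 = -0.124986
So phi_hat = [-0.1250, -0.0110, -0.0740].
Therefore phi_hat_1 = -0.1250.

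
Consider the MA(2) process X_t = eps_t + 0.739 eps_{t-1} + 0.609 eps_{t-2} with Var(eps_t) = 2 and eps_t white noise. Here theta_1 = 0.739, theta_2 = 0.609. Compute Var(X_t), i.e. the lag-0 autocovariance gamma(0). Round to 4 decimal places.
\gamma(0) = 3.8340

For an MA(q) process X_t = eps_t + sum_i theta_i eps_{t-i} with
Var(eps_t) = sigma^2, the variance is
  gamma(0) = sigma^2 * (1 + sum_i theta_i^2).
  sum_i theta_i^2 = (0.739)^2 + (0.609)^2 = 0.546121 + 0.370881 = 0.917002.
  gamma(0) = 2 * (1 + 0.917002) = 2 * 1.917002 = 3.834004, which rounds to 3.8340.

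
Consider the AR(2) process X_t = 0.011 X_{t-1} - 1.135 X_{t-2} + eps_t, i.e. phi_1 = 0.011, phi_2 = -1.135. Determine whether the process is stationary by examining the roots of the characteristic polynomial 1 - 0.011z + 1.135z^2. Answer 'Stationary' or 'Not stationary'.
\text{Not stationary}

The AR(p) characteristic polynomial is P(z) = 1 - 0.011z + 1.135z^2.
Stationarity requires all roots to lie outside the unit circle, i.e. |z| > 1 for every root.
Set 1 + (-0.011) z + (1.135) z^2 = 0, i.e. a z^2 + b z + c = 0 with a = 1.135, b = -0.011, c = 1.
Discriminant D = b^2 - 4ac = (-0.011)^2 - 4*(1.135)*1 = 0.000121 - (4.54) = -4.539879.
D < 0, so the roots are the complex-conjugate pair z = (-b +/- i sqrt(-D)) / (2a) = 0.0048 +/- 0.9386i.
For a conjugate pair |z|^2 = z * conj(z) = (product of roots) = c/a = 1/(1.135) = 0.881057, so |z| = sqrt(0.881057) = 0.9386 for both roots.
Moduli of all roots: 0.9386, 0.9386.
All moduli strictly greater than 1? No.
Verdict: Not stationary.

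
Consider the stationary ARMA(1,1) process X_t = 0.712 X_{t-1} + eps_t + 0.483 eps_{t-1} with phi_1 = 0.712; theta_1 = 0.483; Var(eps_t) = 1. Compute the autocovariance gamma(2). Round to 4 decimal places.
\gamma(2) = 2.3191

Multiply the model equation by X_{t-k} and take expectations. With theta_0 = psi_0 = 1 and psi_j the MA(infinity) weights, this gives
  gamma(k) - sum_i phi_i gamma(k-i) = c_k,
  c_k = sigma^2 * sum_{j=k..q} theta_j psi_{j-k}   (c_k = 0 for k > q),
using gamma(-m) = gamma(m).
psi-weights needed (psi_j = theta_j + sum_i phi_i psi_{j-i}):
  psi_1 = theta_1 + phi_1 = 0.483 + (0.712) = 1.195
Right-hand sides:
  c_0 = sigma^2 (1 + theta_1 psi_1) = 1 * (1 + (0.483)(1.195)) = 1 * 1.577185 = 1.577185
  c_1 = sigma^2 theta_1 = 1 * (0.483) = 0.483
  c_2 = 0
Equations for k = 0 and k = 1 (AR order 1):
  gamma(0) = phi_1 gamma(1) + c_0
  gamma(1) = phi_1 gamma(0) + c_1
Substituting the second into the first: gamma(0) (1 - phi_1^2) = c_0 + phi_1 c_1, so
  gamma(0) = (c_0 + phi_1 c_1) / (1 - phi_1^2) = (1.577185 + (0.712)(0.483)) / (1 - (0.712)^2) = 1.921081 / 0.493056 = 3.896273.
  gamma(1) = phi_1 gamma(0) + c_1 = (0.712)(3.896273) + (0.483) = 3.257147.
For k = 2 (> q): gamma(2) = phi_1 gamma(1) = (0.712)(3.257147) = 2.319088.
Therefore gamma(2) = 2.3191 (to 4 decimal places).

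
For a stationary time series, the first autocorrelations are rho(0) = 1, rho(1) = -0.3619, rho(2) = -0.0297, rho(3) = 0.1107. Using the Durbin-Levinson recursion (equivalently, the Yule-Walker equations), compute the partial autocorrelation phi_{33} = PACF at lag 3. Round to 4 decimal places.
\phi_{33} = 0.0370

The PACF at lag k is phi_{kk}, the last component of the solution
to the Yule-Walker system G_k phi = r_k where
  (G_k)_{ij} = rho(|i - j|), (r_k)_i = rho(i), i,j = 1..k.
Equivalently, Durbin-Levinson gives phi_{kk} iteratively:
  phi_{11} = rho(1)
  phi_{kk} = [rho(k) - sum_{j=1..k-1} phi_{k-1,j} rho(k-j)]
            / [1 - sum_{j=1..k-1} phi_{k-1,j} rho(j)],
  phi_{k,j} = phi_{k-1,j} - phi_{kk} phi_{k-1,k-j},  j = 1..k-1.
Step k = 1:
  phi_11 = rho(1) = -0.3619.
Step k = 2:
  phi_22 = [rho(2) - phi_11 rho(1)] / [1 - phi_11 rho(1)] = [-0.0297 - (-0.3619)(-0.3619)] / [1 - (-0.3619)(-0.3619)]
         = -0.16067161 / 0.86902839 = -0.184886.
  Update: phi_21 = phi_11 - phi_22 phi_11 = -0.3619 - (-0.184886)(-0.3619) = -0.42881.
Step k = 3:
  phi_33 = [rho(3) - phi_21 rho(2) - phi_22 rho(1)] / [1 - phi_21 rho(1) - phi_22 rho(2)]
    numerator   = 0.1107 - (-0.42881)(-0.0297) - (-0.184886)(-0.3619) = 0.03105391
    denominator = 1 - (-0.42881)(-0.3619) - (-0.184886)(-0.0297) = 0.83932238
  phi_33 = 0.03105391 / 0.83932238 = 0.037.
Therefore phi_{33} = 0.0370.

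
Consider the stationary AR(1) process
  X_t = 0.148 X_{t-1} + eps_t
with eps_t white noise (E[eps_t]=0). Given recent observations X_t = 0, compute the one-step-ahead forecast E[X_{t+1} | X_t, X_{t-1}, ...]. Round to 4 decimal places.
E[X_{t+1} \mid \mathcal F_t] = 0.0000

For an AR(p) model X_t = c + sum_i phi_i X_{t-i} + eps_t, the
one-step-ahead conditional mean is
  E[X_{t+1} | X_t, ...] = c + sum_i phi_i X_{t+1-i}.
Substitute known values:
  E[X_{t+1} | ...] = (0.148) * (0)
                   = 0.0000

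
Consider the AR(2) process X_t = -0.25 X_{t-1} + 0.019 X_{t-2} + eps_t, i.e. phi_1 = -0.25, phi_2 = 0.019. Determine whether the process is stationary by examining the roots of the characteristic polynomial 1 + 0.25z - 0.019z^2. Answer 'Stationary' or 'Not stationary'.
\text{Stationary}

The AR(p) characteristic polynomial is P(z) = 1 + 0.25z - 0.019z^2.
Stationarity requires all roots to lie outside the unit circle, i.e. |z| > 1 for every root.
Set 1 + (0.25) z + (-0.019) z^2 = 0, i.e. a z^2 + b z + c = 0 with a = -0.019, b = 0.25, c = 1.
Discriminant D = b^2 - 4ac = (0.25)^2 - 4*(-0.019)*1 = 0.0625 - (-0.076) = 0.1385.
D >= 0, so the roots are real: z = (-b +/- sqrt(D)) / (2a) = (-0.25 +/- 0.372156) / (-0.038).
  z_1 = (-0.25 + 0.372156) / (-0.038) = -3.2146,   |z_1| = 3.2146.
  z_2 = (-0.25 - 0.372156) / (-0.038) = 16.3725,   |z_2| = 16.3725.
Moduli of all roots: 3.2146, 16.3725.
All moduli strictly greater than 1? Yes.
Verdict: Stationary.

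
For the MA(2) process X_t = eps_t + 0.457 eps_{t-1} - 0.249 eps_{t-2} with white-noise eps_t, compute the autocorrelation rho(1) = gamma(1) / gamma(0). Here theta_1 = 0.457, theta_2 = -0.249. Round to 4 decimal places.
\rho(1) = 0.2701

For an MA(q) process with theta_0 = 1, the autocovariance is
  gamma(k) = sigma^2 * sum_{i=0..q-k} theta_i * theta_{i+k},
and rho(k) = gamma(k) / gamma(0). Sigma^2 cancels.
  numerator   = (1)*(0.457) + (0.457)*(-0.249) = 0.343207.
  denominator = (1)^2 + (0.457)^2 + (-0.249)^2 = 1.27085.
  rho(1) = 0.343207 / 1.27085 = 0.2701.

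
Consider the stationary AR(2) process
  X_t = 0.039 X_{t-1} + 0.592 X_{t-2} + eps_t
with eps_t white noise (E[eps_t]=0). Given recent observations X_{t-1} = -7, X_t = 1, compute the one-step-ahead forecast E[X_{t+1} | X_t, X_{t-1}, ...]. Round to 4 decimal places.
E[X_{t+1} \mid \mathcal F_t] = -4.1050

For an AR(p) model X_t = c + sum_i phi_i X_{t-i} + eps_t, the
one-step-ahead conditional mean is
  E[X_{t+1} | X_t, ...] = c + sum_i phi_i X_{t+1-i}.
Substitute known values:
  E[X_{t+1} | ...] = (0.039) * (1) + (0.592) * (-7)
                   = -4.1050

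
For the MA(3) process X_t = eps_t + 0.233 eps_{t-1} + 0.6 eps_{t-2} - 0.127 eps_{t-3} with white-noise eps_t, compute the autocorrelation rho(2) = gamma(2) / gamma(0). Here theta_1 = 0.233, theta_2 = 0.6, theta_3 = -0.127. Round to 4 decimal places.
\rho(2) = 0.3988

For an MA(q) process with theta_0 = 1, the autocovariance is
  gamma(k) = sigma^2 * sum_{i=0..q-k} theta_i * theta_{i+k},
and rho(k) = gamma(k) / gamma(0). Sigma^2 cancels.
  numerator   = (1)*(0.6) + (0.233)*(-0.127) = 0.570409.
  denominator = (1)^2 + (0.233)^2 + (0.6)^2 + (-0.127)^2 = 1.430418.
  rho(2) = 0.570409 / 1.430418 = 0.3988.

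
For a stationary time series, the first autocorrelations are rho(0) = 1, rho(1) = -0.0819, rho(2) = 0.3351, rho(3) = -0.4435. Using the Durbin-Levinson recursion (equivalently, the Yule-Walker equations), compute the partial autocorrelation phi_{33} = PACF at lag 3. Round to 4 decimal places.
\phi_{33} = -0.4499

The PACF at lag k is phi_{kk}, the last component of the solution
to the Yule-Walker system G_k phi = r_k where
  (G_k)_{ij} = rho(|i - j|), (r_k)_i = rho(i), i,j = 1..k.
Equivalently, Durbin-Levinson gives phi_{kk} iteratively:
  phi_{11} = rho(1)
  phi_{kk} = [rho(k) - sum_{j=1..k-1} phi_{k-1,j} rho(k-j)]
            / [1 - sum_{j=1..k-1} phi_{k-1,j} rho(j)],
  phi_{k,j} = phi_{k-1,j} - phi_{kk} phi_{k-1,k-j},  j = 1..k-1.
Step k = 1:
  phi_11 = rho(1) = -0.0819.
Step k = 2:
  phi_22 = [rho(2) - phi_11 rho(1)] / [1 - phi_11 rho(1)] = [0.3351 - (-0.0819)(-0.0819)] / [1 - (-0.0819)(-0.0819)]
         = 0.32839239 / 0.99329239 = 0.33061.
  Update: phi_21 = phi_11 - phi_22 phi_11 = -0.0819 - (0.33061)(-0.0819) = -0.054823.
Step k = 3:
  phi_33 = [rho(3) - phi_21 rho(2) - phi_22 rho(1)] / [1 - phi_21 rho(1) - phi_22 rho(2)]
    numerator   = -0.4435 - (-0.054823)(0.3351) - (0.33061)(-0.0819) = -0.39805184
    denominator = 1 - (-0.054823)(-0.0819) - (0.33061)(0.3351) = 0.88472258
  phi_33 = -0.39805184 / 0.88472258 = -0.4499.
Therefore phi_{33} = -0.4499.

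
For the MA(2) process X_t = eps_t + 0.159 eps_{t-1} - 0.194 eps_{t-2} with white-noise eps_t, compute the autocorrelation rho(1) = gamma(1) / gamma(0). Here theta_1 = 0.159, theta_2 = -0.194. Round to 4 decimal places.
\rho(1) = 0.1206

For an MA(q) process with theta_0 = 1, the autocovariance is
  gamma(k) = sigma^2 * sum_{i=0..q-k} theta_i * theta_{i+k},
and rho(k) = gamma(k) / gamma(0). Sigma^2 cancels.
  numerator   = (1)*(0.159) + (0.159)*(-0.194) = 0.128154.
  denominator = (1)^2 + (0.159)^2 + (-0.194)^2 = 1.062917.
  rho(1) = 0.128154 / 1.062917 = 0.1206.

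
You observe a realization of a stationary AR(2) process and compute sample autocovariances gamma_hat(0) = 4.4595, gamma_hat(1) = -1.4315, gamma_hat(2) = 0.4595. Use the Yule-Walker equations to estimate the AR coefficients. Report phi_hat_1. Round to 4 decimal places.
\hat\phi_{1} = -0.3210

The Yule-Walker equations for an AR(p) process read, in matrix form,
  Gamma_p phi = r_p,   with   (Gamma_p)_{ij} = gamma(|i - j|),
                       (r_p)_i = gamma(i),   i,j = 1..p.
Substitute the sample gammas (Toeplitz matrix and right-hand side of size 2):
  Gamma_p = [[4.4595, -1.4315], [-1.4315, 4.4595]]
  r_p     = [-1.4315, 0.4595]
Written out:
  4.4595 phi_1 - 1.4315 phi_2 = -1.4315
  -1.4315 phi_1 + 4.4595 phi_2 = 0.4595
Solve by Cramer's rule:
  det = gamma(0)^2 - gamma(1)^2 = (4.4595)^2 - (-1.4315)^2 = 19.88714025 - 2.04919225 = 17.837948
  phi_hat_1 = [gamma(1) gamma(0) - gamma(1) gamma(2)] / det = [(-1.4315)(4.4595) - (-1.4315)(0.4595)] / 17.837948 = -5.726 / 17.837948 = -0.321
  phi_hat_2 = [gamma(0) gamma(2) - gamma(1)^2] / det = [(4.4595)(0.4595) - (-1.4315)^2] / 17.837948 = -0.000052 / 17.837948 = 0
So phi_hat = [-0.3210, -0.0000].
Therefore phi_hat_1 = -0.3210.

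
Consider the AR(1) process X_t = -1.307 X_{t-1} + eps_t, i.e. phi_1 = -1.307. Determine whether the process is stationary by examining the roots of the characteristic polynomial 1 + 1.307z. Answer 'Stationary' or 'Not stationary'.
\text{Not stationary}

The AR(p) characteristic polynomial is P(z) = 1 + 1.307z.
Stationarity requires all roots to lie outside the unit circle, i.e. |z| > 1 for every root.
This is linear in z: 1 + (1.307) z = 0  =>  z = -1/(1.307) = -0.765111,  |z| = 0.765111.
Moduli of all roots: 0.7651.
All moduli strictly greater than 1? No.
Verdict: Not stationary.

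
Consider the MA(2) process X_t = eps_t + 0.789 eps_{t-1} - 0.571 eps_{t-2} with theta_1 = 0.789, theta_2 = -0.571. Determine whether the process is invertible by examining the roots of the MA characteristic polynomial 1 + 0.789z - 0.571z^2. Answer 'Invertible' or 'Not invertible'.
\text{Not invertible}

The MA(q) characteristic polynomial is P(z) = 1 + 0.789z - 0.571z^2.
Invertibility requires all roots to lie outside the unit circle, i.e. |z| > 1 for every root.
Set 1 + (0.789) z + (-0.571) z^2 = 0, i.e. a z^2 + b z + c = 0 with a = -0.571, b = 0.789, c = 1.
Discriminant D = b^2 - 4ac = (0.789)^2 - 4*(-0.571)*1 = 0.622521 - (-2.284) = 2.906521.
D >= 0, so the roots are real: z = (-b +/- sqrt(D)) / (2a) = (-0.789 +/- 1.704852) / (-1.142).
  z_1 = (-0.789 + 1.704852) / (-1.142) = -0.802,   |z_1| = 0.802.
  z_2 = (-0.789 - 1.704852) / (-1.142) = 2.1838,   |z_2| = 2.1838.
Moduli of all roots: 0.8020, 2.1838.
All moduli strictly greater than 1? No.
Verdict: Not invertible.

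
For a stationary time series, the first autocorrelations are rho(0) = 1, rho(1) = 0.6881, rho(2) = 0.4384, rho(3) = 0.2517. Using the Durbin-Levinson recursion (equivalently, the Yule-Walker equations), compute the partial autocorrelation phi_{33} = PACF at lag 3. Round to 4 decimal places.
\phi_{33} = -0.0462

The PACF at lag k is phi_{kk}, the last component of the solution
to the Yule-Walker system G_k phi = r_k where
  (G_k)_{ij} = rho(|i - j|), (r_k)_i = rho(i), i,j = 1..k.
Equivalently, Durbin-Levinson gives phi_{kk} iteratively:
  phi_{11} = rho(1)
  phi_{kk} = [rho(k) - sum_{j=1..k-1} phi_{k-1,j} rho(k-j)]
            / [1 - sum_{j=1..k-1} phi_{k-1,j} rho(j)],
  phi_{k,j} = phi_{k-1,j} - phi_{kk} phi_{k-1,k-j},  j = 1..k-1.
Step k = 1:
  phi_11 = rho(1) = 0.6881.
Step k = 2:
  phi_22 = [rho(2) - phi_11 rho(1)] / [1 - phi_11 rho(1)] = [0.4384 - (0.6881)(0.6881)] / [1 - (0.6881)(0.6881)]
         = -0.03508161 / 0.52651839 = -0.066629.
  Update: phi_21 = phi_11 - phi_22 phi_11 = 0.6881 - (-0.066629)(0.6881) = 0.733948.
Step k = 3:
  phi_33 = [rho(3) - phi_21 rho(2) - phi_22 rho(1)] / [1 - phi_21 rho(1) - phi_22 rho(2)]
    numerator   = 0.2517 - (0.733948)(0.4384) - (-0.066629)(0.6881) = -0.02421497
    denominator = 1 - (0.733948)(0.6881) - (-0.066629)(0.4384) = 0.52418092
  phi_33 = -0.02421497 / 0.52418092 = -0.0462.
Therefore phi_{33} = -0.0462.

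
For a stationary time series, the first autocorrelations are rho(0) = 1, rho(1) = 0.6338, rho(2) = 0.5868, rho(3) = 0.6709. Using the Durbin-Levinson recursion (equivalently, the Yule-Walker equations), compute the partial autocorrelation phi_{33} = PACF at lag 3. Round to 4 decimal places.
\phi_{33} = 0.4029

The PACF at lag k is phi_{kk}, the last component of the solution
to the Yule-Walker system G_k phi = r_k where
  (G_k)_{ij} = rho(|i - j|), (r_k)_i = rho(i), i,j = 1..k.
Equivalently, Durbin-Levinson gives phi_{kk} iteratively:
  phi_{11} = rho(1)
  phi_{kk} = [rho(k) - sum_{j=1..k-1} phi_{k-1,j} rho(k-j)]
            / [1 - sum_{j=1..k-1} phi_{k-1,j} rho(j)],
  phi_{k,j} = phi_{k-1,j} - phi_{kk} phi_{k-1,k-j},  j = 1..k-1.
Step k = 1:
  phi_11 = rho(1) = 0.6338.
Step k = 2:
  phi_22 = [rho(2) - phi_11 rho(1)] / [1 - phi_11 rho(1)] = [0.5868 - (0.6338)(0.6338)] / [1 - (0.6338)(0.6338)]
         = 0.18509756 / 0.59829756 = 0.309374.
  Update: phi_21 = phi_11 - phi_22 phi_11 = 0.6338 - (0.309374)(0.6338) = 0.437719.
Step k = 3:
  phi_33 = [rho(3) - phi_21 rho(2) - phi_22 rho(1)] / [1 - phi_21 rho(1) - phi_22 rho(2)]
    numerator   = 0.6709 - (0.437719)(0.5868) - (0.309374)(0.6338) = 0.21796546
    denominator = 1 - (0.437719)(0.6338) - (0.309374)(0.5868) = 0.54103323
  phi_33 = 0.21796546 / 0.54103323 = 0.4029.
Therefore phi_{33} = 0.4029.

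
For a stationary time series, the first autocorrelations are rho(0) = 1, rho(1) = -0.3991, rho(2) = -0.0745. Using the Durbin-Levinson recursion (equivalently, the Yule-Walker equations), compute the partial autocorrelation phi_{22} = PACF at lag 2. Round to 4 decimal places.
\phi_{22} = -0.2781

The PACF at lag k is phi_{kk}, the last component of the solution
to the Yule-Walker system G_k phi = r_k where
  (G_k)_{ij} = rho(|i - j|), (r_k)_i = rho(i), i,j = 1..k.
Equivalently, Durbin-Levinson gives phi_{kk} iteratively:
  phi_{11} = rho(1)
  phi_{kk} = [rho(k) - sum_{j=1..k-1} phi_{k-1,j} rho(k-j)]
            / [1 - sum_{j=1..k-1} phi_{k-1,j} rho(j)],
  phi_{k,j} = phi_{k-1,j} - phi_{kk} phi_{k-1,k-j},  j = 1..k-1.
Step k = 1:
  phi_11 = rho(1) = -0.3991.
Step k = 2:
  phi_22 = [rho(2) - phi_11 rho(1)] / [1 - phi_11 rho(1)] = [-0.0745 - (-0.3991)(-0.3991)] / [1 - (-0.3991)(-0.3991)]
         = -0.23378081 / 0.84071919 = -0.2781.
Therefore phi_{22} = -0.2781.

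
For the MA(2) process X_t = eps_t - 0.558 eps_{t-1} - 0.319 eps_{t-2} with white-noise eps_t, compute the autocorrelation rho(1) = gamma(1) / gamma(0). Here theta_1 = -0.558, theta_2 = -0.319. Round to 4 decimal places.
\rho(1) = -0.2689

For an MA(q) process with theta_0 = 1, the autocovariance is
  gamma(k) = sigma^2 * sum_{i=0..q-k} theta_i * theta_{i+k},
and rho(k) = gamma(k) / gamma(0). Sigma^2 cancels.
  numerator   = (1)*(-0.558) + (-0.558)*(-0.319) = -0.379998.
  denominator = (1)^2 + (-0.558)^2 + (-0.319)^2 = 1.413125.
  rho(1) = -0.379998 / 1.413125 = -0.2689.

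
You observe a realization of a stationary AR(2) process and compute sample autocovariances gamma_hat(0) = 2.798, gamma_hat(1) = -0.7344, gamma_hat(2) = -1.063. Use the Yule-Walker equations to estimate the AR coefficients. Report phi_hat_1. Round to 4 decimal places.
\hat\phi_{1} = -0.3890

The Yule-Walker equations for an AR(p) process read, in matrix form,
  Gamma_p phi = r_p,   with   (Gamma_p)_{ij} = gamma(|i - j|),
                       (r_p)_i = gamma(i),   i,j = 1..p.
Substitute the sample gammas (Toeplitz matrix and right-hand side of size 2):
  Gamma_p = [[2.798, -0.7344], [-0.7344, 2.798]]
  r_p     = [-0.7344, -1.063]
Written out:
  2.798 phi_1 - 0.7344 phi_2 = -0.7344
  -0.7344 phi_1 + 2.798 phi_2 = -1.063
Solve by Cramer's rule:
  det = gamma(0)^2 - gamma(1)^2 = (2.798)^2 - (-0.7344)^2 = 7.828804 - 0.53934336 = 7.28946064
  phi_hat_1 = [gamma(1) gamma(0) - gamma(1) gamma(2)] / det = [(-0.7344)(2.798) - (-0.7344)(-1.063)] / 7.28946064 = -2.8355184 / 7.28946064 = -0.389
  phi_hat_2 = [gamma(0) gamma(2) - gamma(1)^2] / det = [(2.798)(-1.063) - (-0.7344)^2] / 7.28946064 = -3.51361736 / 7.28946064 = -0.482
So phi_hat = [-0.3890, -0.4820].
Therefore phi_hat_1 = -0.3890.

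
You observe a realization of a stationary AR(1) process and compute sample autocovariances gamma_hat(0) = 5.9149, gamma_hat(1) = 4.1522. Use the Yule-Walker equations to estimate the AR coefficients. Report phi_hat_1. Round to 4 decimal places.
\hat\phi_{1} = 0.7020

The Yule-Walker equations for an AR(p) process read, in matrix form,
  Gamma_p phi = r_p,   with   (Gamma_p)_{ij} = gamma(|i - j|),
                       (r_p)_i = gamma(i),   i,j = 1..p.
Substitute the sample gammas (Toeplitz matrix and right-hand side of size 1):
  Gamma_p = [[5.9149]]
  r_p     = [4.1522]
With p = 1 this is the single equation gamma(0) phi_1 = gamma(1):
  phi_hat_1 = gamma(1) / gamma(0) = 4.1522 / 5.9149 = 0.7020.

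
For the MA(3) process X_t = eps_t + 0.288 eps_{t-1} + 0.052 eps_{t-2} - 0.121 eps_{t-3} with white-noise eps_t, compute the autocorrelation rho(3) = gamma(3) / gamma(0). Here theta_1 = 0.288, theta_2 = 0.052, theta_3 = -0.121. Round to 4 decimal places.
\rho(3) = -0.1100

For an MA(q) process with theta_0 = 1, the autocovariance is
  gamma(k) = sigma^2 * sum_{i=0..q-k} theta_i * theta_{i+k},
and rho(k) = gamma(k) / gamma(0). Sigma^2 cancels.
  numerator   = (1)*(-0.121) = -0.121.
  denominator = (1)^2 + (0.288)^2 + (0.052)^2 + (-0.121)^2 = 1.100289.
  rho(3) = -0.121 / 1.100289 = -0.1100.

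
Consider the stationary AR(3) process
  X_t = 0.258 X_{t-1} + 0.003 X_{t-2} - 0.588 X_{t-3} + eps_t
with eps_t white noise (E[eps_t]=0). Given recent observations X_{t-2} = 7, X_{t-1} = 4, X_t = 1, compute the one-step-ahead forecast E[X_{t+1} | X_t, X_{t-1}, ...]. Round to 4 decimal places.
E[X_{t+1} \mid \mathcal F_t] = -3.8460

For an AR(p) model X_t = c + sum_i phi_i X_{t-i} + eps_t, the
one-step-ahead conditional mean is
  E[X_{t+1} | X_t, ...] = c + sum_i phi_i X_{t+1-i}.
Substitute known values:
  E[X_{t+1} | ...] = (0.258) * (1) + (0.003) * (4) + (-0.588) * (7)
                   = -3.8460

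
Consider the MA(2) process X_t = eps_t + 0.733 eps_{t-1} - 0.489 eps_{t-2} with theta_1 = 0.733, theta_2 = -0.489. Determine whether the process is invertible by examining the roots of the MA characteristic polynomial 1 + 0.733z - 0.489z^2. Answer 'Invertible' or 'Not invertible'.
\text{Not invertible}

The MA(q) characteristic polynomial is P(z) = 1 + 0.733z - 0.489z^2.
Invertibility requires all roots to lie outside the unit circle, i.e. |z| > 1 for every root.
Set 1 + (0.733) z + (-0.489) z^2 = 0, i.e. a z^2 + b z + c = 0 with a = -0.489, b = 0.733, c = 1.
Discriminant D = b^2 - 4ac = (0.733)^2 - 4*(-0.489)*1 = 0.537289 - (-1.956) = 2.493289.
D >= 0, so the roots are real: z = (-b +/- sqrt(D)) / (2a) = (-0.733 +/- 1.579015) / (-0.978).
  z_1 = (-0.733 + 1.579015) / (-0.978) = -0.865,   |z_1| = 0.865.
  z_2 = (-0.733 - 1.579015) / (-0.978) = 2.364,   |z_2| = 2.364.
Moduli of all roots: 0.8650, 2.3640.
All moduli strictly greater than 1? No.
Verdict: Not invertible.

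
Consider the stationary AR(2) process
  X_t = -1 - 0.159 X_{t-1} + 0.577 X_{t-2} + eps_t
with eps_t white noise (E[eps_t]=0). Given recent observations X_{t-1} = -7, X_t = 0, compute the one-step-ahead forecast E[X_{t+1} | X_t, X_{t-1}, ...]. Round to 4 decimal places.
E[X_{t+1} \mid \mathcal F_t] = -5.0390

For an AR(p) model X_t = c + sum_i phi_i X_{t-i} + eps_t, the
one-step-ahead conditional mean is
  E[X_{t+1} | X_t, ...] = c + sum_i phi_i X_{t+1-i}.
Substitute known values:
  E[X_{t+1} | ...] = -1 + (-0.159) * (0) + (0.577) * (-7)
                   = -5.0390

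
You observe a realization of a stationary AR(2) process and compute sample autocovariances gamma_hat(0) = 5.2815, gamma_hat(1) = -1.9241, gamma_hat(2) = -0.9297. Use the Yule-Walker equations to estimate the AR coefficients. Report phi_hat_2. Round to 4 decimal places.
\hat\phi_{2} = -0.3560

The Yule-Walker equations for an AR(p) process read, in matrix form,
  Gamma_p phi = r_p,   with   (Gamma_p)_{ij} = gamma(|i - j|),
                       (r_p)_i = gamma(i),   i,j = 1..p.
Substitute the sample gammas (Toeplitz matrix and right-hand side of size 2):
  Gamma_p = [[5.2815, -1.9241], [-1.9241, 5.2815]]
  r_p     = [-1.9241, -0.9297]
Written out:
  5.2815 phi_1 - 1.9241 phi_2 = -1.9241
  -1.9241 phi_1 + 5.2815 phi_2 = -0.9297
Solve by Cramer's rule:
  det = gamma(0)^2 - gamma(1)^2 = (5.2815)^2 - (-1.9241)^2 = 27.89424225 - 3.70216081 = 24.19208144
  phi_hat_1 = [gamma(1) gamma(0) - gamma(1) gamma(2)] / det = [(-1.9241)(5.2815) - (-1.9241)(-0.9297)] / 24.19208144 = -11.95096992 / 24.19208144 = -0.494
  phi_hat_2 = [gamma(0) gamma(2) - gamma(1)^2] / det = [(5.2815)(-0.9297) - (-1.9241)^2] / 24.19208144 = -8.61237136 / 24.19208144 = -0.356
So phi_hat = [-0.4940, -0.3560].
Therefore phi_hat_2 = -0.3560.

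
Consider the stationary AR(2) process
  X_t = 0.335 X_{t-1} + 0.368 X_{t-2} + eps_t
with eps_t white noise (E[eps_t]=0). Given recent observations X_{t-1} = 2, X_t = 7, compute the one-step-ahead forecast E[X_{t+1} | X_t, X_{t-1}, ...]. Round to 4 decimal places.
E[X_{t+1} \mid \mathcal F_t] = 3.0810

For an AR(p) model X_t = c + sum_i phi_i X_{t-i} + eps_t, the
one-step-ahead conditional mean is
  E[X_{t+1} | X_t, ...] = c + sum_i phi_i X_{t+1-i}.
Substitute known values:
  E[X_{t+1} | ...] = (0.335) * (7) + (0.368) * (2)
                   = 3.0810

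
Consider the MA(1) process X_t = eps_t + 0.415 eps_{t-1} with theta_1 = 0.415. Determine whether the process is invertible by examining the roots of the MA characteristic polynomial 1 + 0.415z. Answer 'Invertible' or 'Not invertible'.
\text{Invertible}

The MA(q) characteristic polynomial is P(z) = 1 + 0.415z.
Invertibility requires all roots to lie outside the unit circle, i.e. |z| > 1 for every root.
This is linear in z: 1 + (0.415) z = 0  =>  z = -1/(0.415) = -2.409639,  |z| = 2.409639.
Moduli of all roots: 2.4096.
All moduli strictly greater than 1? Yes.
Verdict: Invertible.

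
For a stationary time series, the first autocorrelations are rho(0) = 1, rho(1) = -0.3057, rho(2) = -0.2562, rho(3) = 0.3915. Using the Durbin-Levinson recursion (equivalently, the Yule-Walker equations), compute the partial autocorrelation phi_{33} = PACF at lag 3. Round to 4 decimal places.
\phi_{33} = 0.2139

The PACF at lag k is phi_{kk}, the last component of the solution
to the Yule-Walker system G_k phi = r_k where
  (G_k)_{ij} = rho(|i - j|), (r_k)_i = rho(i), i,j = 1..k.
Equivalently, Durbin-Levinson gives phi_{kk} iteratively:
  phi_{11} = rho(1)
  phi_{kk} = [rho(k) - sum_{j=1..k-1} phi_{k-1,j} rho(k-j)]
            / [1 - sum_{j=1..k-1} phi_{k-1,j} rho(j)],
  phi_{k,j} = phi_{k-1,j} - phi_{kk} phi_{k-1,k-j},  j = 1..k-1.
Step k = 1:
  phi_11 = rho(1) = -0.3057.
Step k = 2:
  phi_22 = [rho(2) - phi_11 rho(1)] / [1 - phi_11 rho(1)] = [-0.2562 - (-0.3057)(-0.3057)] / [1 - (-0.3057)(-0.3057)]
         = -0.34965249 / 0.90654751 = -0.385697.
  Update: phi_21 = phi_11 - phi_22 phi_11 = -0.3057 - (-0.385697)(-0.3057) = -0.423608.
Step k = 3:
  phi_33 = [rho(3) - phi_21 rho(2) - phi_22 rho(1)] / [1 - phi_21 rho(1) - phi_22 rho(2)]
    numerator   = 0.3915 - (-0.423608)(-0.2562) - (-0.385697)(-0.3057) = 0.16506424
    denominator = 1 - (-0.423608)(-0.3057) - (-0.385697)(-0.2562) = 0.77168766
  phi_33 = 0.16506424 / 0.77168766 = 0.2139.
Therefore phi_{33} = 0.2139.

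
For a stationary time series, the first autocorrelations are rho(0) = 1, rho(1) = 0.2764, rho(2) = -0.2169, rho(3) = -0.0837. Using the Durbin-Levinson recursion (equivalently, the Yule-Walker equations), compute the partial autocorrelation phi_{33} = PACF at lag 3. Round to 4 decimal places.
\phi_{33} = 0.1000

The PACF at lag k is phi_{kk}, the last component of the solution
to the Yule-Walker system G_k phi = r_k where
  (G_k)_{ij} = rho(|i - j|), (r_k)_i = rho(i), i,j = 1..k.
Equivalently, Durbin-Levinson gives phi_{kk} iteratively:
  phi_{11} = rho(1)
  phi_{kk} = [rho(k) - sum_{j=1..k-1} phi_{k-1,j} rho(k-j)]
            / [1 - sum_{j=1..k-1} phi_{k-1,j} rho(j)],
  phi_{k,j} = phi_{k-1,j} - phi_{kk} phi_{k-1,k-j},  j = 1..k-1.
Step k = 1:
  phi_11 = rho(1) = 0.2764.
Step k = 2:
  phi_22 = [rho(2) - phi_11 rho(1)] / [1 - phi_11 rho(1)] = [-0.2169 - (0.2764)(0.2764)] / [1 - (0.2764)(0.2764)]
         = -0.29329696 / 0.92360304 = -0.317557.
  Update: phi_21 = phi_11 - phi_22 phi_11 = 0.2764 - (-0.317557)(0.2764) = 0.364173.
Step k = 3:
  phi_33 = [rho(3) - phi_21 rho(2) - phi_22 rho(1)] / [1 - phi_21 rho(1) - phi_22 rho(2)]
    numerator   = -0.0837 - (0.364173)(-0.2169) - (-0.317557)(0.2764) = 0.08306195
    denominator = 1 - (0.364173)(0.2764) - (-0.317557)(-0.2169) = 0.83046443
  phi_33 = 0.08306195 / 0.83046443 = 0.1.
Therefore phi_{33} = 0.1000.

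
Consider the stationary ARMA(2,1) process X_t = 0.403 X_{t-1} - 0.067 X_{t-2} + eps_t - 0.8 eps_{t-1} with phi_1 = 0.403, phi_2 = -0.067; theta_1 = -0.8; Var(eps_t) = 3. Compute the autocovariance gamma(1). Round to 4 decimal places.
\gamma(1) = -0.8743

Multiply the model equation by X_{t-k} and take expectations. With theta_0 = psi_0 = 1 and psi_j the MA(infinity) weights, this gives
  gamma(k) - sum_i phi_i gamma(k-i) = c_k,
  c_k = sigma^2 * sum_{j=k..q} theta_j psi_{j-k}   (c_k = 0 for k > q),
using gamma(-m) = gamma(m).
psi-weights needed (psi_j = theta_j + sum_i phi_i psi_{j-i}):
  psi_1 = theta_1 + phi_1 = -0.8 + (0.403) = -0.397
Right-hand sides:
  c_0 = sigma^2 (1 + theta_1 psi_1) = 3 * (1 + (-0.8)(-0.397)) = 3 * 1.3176 = 3.9528
  c_1 = sigma^2 theta_1 = 3 * (-0.8) = -2.4
  c_2 = 0
Equations for k = 0, 1, 2 (AR order 2, c_2 = 0):
  (E0) gamma(0) = phi_1 gamma(1) + phi_2 gamma(2) + c_0
  (E1) gamma(1) = phi_1 gamma(0) + phi_2 gamma(1) + c_1
  (E2) gamma(2) = phi_1 gamma(1) + phi_2 gamma(0)
From (E1): gamma(1) = A gamma(0) + B with
  A = phi_1 / (1 - phi_2) = 0.403 / 1.067 = 0.377694,   B = c_1 / (1 - phi_2) = -2.4 / 1.067 = -2.249297.
Insert (E2) into (E0): gamma(0) (1 - phi_2^2) = phi_1 (1 + phi_2) gamma(1) + c_0.
  phi_1 (1 + phi_2) = (0.403)(0.933) = 0.375999,   1 - phi_2^2 = 0.995511.
Replace gamma(1) by A gamma(0) + B and collect gamma(0):
  gamma(0) [0.995511 - (0.375999)(0.377694)] = (0.375999)(-2.249297) + 3.9528
  gamma(0) * 0.853498 = 3.107067
  gamma(0) = 3.107067 / 0.853498 = 3.64039.
  gamma(1) = A gamma(0) + B = (0.377694)(3.64039) + (-2.249297) = -0.874342.
Therefore gamma(1) = -0.8743 (to 4 decimal places).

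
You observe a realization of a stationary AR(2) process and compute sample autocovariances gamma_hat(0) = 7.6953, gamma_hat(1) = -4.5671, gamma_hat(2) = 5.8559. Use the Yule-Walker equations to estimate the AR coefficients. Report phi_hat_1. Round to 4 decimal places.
\hat\phi_{1} = -0.2190

The Yule-Walker equations for an AR(p) process read, in matrix form,
  Gamma_p phi = r_p,   with   (Gamma_p)_{ij} = gamma(|i - j|),
                       (r_p)_i = gamma(i),   i,j = 1..p.
Substitute the sample gammas (Toeplitz matrix and right-hand side of size 2):
  Gamma_p = [[7.6953, -4.5671], [-4.5671, 7.6953]]
  r_p     = [-4.5671, 5.8559]
Written out:
  7.6953 phi_1 - 4.5671 phi_2 = -4.5671
  -4.5671 phi_1 + 7.6953 phi_2 = 5.8559
Solve by Cramer's rule:
  det = gamma(0)^2 - gamma(1)^2 = (7.6953)^2 - (-4.5671)^2 = 59.21764209 - 20.85840241 = 38.35923968
  phi_hat_1 = [gamma(1) gamma(0) - gamma(1) gamma(2)] / det = [(-4.5671)(7.6953) - (-4.5671)(5.8559)] / 38.35923968 = -8.40072374 / 38.35923968 = -0.219
  phi_hat_2 = [gamma(0) gamma(2) - gamma(1)^2] / det = [(7.6953)(5.8559) - (-4.5671)^2] / 38.35923968 = 24.20450486 / 38.35923968 = 0.631
So phi_hat = [-0.2190, 0.6310].
Therefore phi_hat_1 = -0.2190.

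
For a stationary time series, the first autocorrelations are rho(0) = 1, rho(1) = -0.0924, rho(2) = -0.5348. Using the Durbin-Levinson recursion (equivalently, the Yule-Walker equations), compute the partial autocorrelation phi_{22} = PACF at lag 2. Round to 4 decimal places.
\phi_{22} = -0.5480

The PACF at lag k is phi_{kk}, the last component of the solution
to the Yule-Walker system G_k phi = r_k where
  (G_k)_{ij} = rho(|i - j|), (r_k)_i = rho(i), i,j = 1..k.
Equivalently, Durbin-Levinson gives phi_{kk} iteratively:
  phi_{11} = rho(1)
  phi_{kk} = [rho(k) - sum_{j=1..k-1} phi_{k-1,j} rho(k-j)]
            / [1 - sum_{j=1..k-1} phi_{k-1,j} rho(j)],
  phi_{k,j} = phi_{k-1,j} - phi_{kk} phi_{k-1,k-j},  j = 1..k-1.
Step k = 1:
  phi_11 = rho(1) = -0.0924.
Step k = 2:
  phi_22 = [rho(2) - phi_11 rho(1)] / [1 - phi_11 rho(1)] = [-0.5348 - (-0.0924)(-0.0924)] / [1 - (-0.0924)(-0.0924)]
         = -0.54333776 / 0.99146224 = -0.548.
Therefore phi_{22} = -0.5480.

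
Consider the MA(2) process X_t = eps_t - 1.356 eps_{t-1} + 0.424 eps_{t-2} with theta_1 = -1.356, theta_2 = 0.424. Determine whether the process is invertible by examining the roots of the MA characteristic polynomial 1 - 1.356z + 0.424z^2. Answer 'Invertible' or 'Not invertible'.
\text{Invertible}

The MA(q) characteristic polynomial is P(z) = 1 - 1.356z + 0.424z^2.
Invertibility requires all roots to lie outside the unit circle, i.e. |z| > 1 for every root.
Set 1 + (-1.356) z + (0.424) z^2 = 0, i.e. a z^2 + b z + c = 0 with a = 0.424, b = -1.356, c = 1.
Discriminant D = b^2 - 4ac = (-1.356)^2 - 4*(0.424)*1 = 1.838736 - (1.696) = 0.142736.
D >= 0, so the roots are real: z = (-b +/- sqrt(D)) / (2a) = (1.356 +/- 0.377804) / (0.848).
  z_1 = (1.356 + 0.377804) / (0.848) = 2.0446,   |z_1| = 2.0446.
  z_2 = (1.356 - 0.377804) / (0.848) = 1.1535,   |z_2| = 1.1535.
Moduli of all roots: 2.0446, 1.1535.
All moduli strictly greater than 1? Yes.
Verdict: Invertible.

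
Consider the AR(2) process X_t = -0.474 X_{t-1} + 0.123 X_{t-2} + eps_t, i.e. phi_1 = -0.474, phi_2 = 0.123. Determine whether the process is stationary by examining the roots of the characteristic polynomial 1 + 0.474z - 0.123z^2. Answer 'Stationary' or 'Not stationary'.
\text{Stationary}

The AR(p) characteristic polynomial is P(z) = 1 + 0.474z - 0.123z^2.
Stationarity requires all roots to lie outside the unit circle, i.e. |z| > 1 for every root.
Set 1 + (0.474) z + (-0.123) z^2 = 0, i.e. a z^2 + b z + c = 0 with a = -0.123, b = 0.474, c = 1.
Discriminant D = b^2 - 4ac = (0.474)^2 - 4*(-0.123)*1 = 0.224676 - (-0.492) = 0.716676.
D >= 0, so the roots are real: z = (-b +/- sqrt(D)) / (2a) = (-0.474 +/- 0.846567) / (-0.246).
  z_1 = (-0.474 + 0.846567) / (-0.246) = -1.5145,   |z_1| = 1.5145.
  z_2 = (-0.474 - 0.846567) / (-0.246) = 5.3682,   |z_2| = 5.3682.
Moduli of all roots: 1.5145, 5.3682.
All moduli strictly greater than 1? Yes.
Verdict: Stationary.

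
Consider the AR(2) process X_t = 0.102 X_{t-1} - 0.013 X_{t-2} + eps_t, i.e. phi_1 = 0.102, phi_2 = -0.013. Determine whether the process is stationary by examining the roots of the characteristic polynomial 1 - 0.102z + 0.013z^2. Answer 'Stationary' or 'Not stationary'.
\text{Stationary}

The AR(p) characteristic polynomial is P(z) = 1 - 0.102z + 0.013z^2.
Stationarity requires all roots to lie outside the unit circle, i.e. |z| > 1 for every root.
Set 1 + (-0.102) z + (0.013) z^2 = 0, i.e. a z^2 + b z + c = 0 with a = 0.013, b = -0.102, c = 1.
Discriminant D = b^2 - 4ac = (-0.102)^2 - 4*(0.013)*1 = 0.010404 - (0.052) = -0.041596.
D < 0, so the roots are the complex-conjugate pair z = (-b +/- i sqrt(-D)) / (2a) = 3.9231 +/- 7.8443i.
For a conjugate pair |z|^2 = z * conj(z) = (product of roots) = c/a = 1/(0.013) = 76.923077, so |z| = sqrt(76.923077) = 8.7706 for both roots.
Moduli of all roots: 8.7706, 8.7706.
All moduli strictly greater than 1? Yes.
Verdict: Stationary.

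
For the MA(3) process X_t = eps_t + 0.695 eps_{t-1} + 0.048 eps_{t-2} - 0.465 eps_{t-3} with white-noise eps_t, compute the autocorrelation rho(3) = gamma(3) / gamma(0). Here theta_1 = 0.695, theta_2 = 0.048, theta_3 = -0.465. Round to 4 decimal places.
\rho(3) = -0.2733

For an MA(q) process with theta_0 = 1, the autocovariance is
  gamma(k) = sigma^2 * sum_{i=0..q-k} theta_i * theta_{i+k},
and rho(k) = gamma(k) / gamma(0). Sigma^2 cancels.
  numerator   = (1)*(-0.465) = -0.465.
  denominator = (1)^2 + (0.695)^2 + (0.048)^2 + (-0.465)^2 = 1.701554.
  rho(3) = -0.465 / 1.701554 = -0.2733.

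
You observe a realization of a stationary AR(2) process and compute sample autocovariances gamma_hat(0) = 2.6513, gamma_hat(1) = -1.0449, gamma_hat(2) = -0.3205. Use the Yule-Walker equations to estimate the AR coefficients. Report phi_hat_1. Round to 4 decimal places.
\hat\phi_{1} = -0.5230

The Yule-Walker equations for an AR(p) process read, in matrix form,
  Gamma_p phi = r_p,   with   (Gamma_p)_{ij} = gamma(|i - j|),
                       (r_p)_i = gamma(i),   i,j = 1..p.
Substitute the sample gammas (Toeplitz matrix and right-hand side of size 2):
  Gamma_p = [[2.6513, -1.0449], [-1.0449, 2.6513]]
  r_p     = [-1.0449, -0.3205]
Written out:
  2.6513 phi_1 - 1.0449 phi_2 = -1.0449
  -1.0449 phi_1 + 2.6513 phi_2 = -0.3205
Solve by Cramer's rule:
  det = gamma(0)^2 - gamma(1)^2 = (2.6513)^2 - (-1.0449)^2 = 7.02939169 - 1.09181601 = 5.93757568
  phi_hat_1 = [gamma(1) gamma(0) - gamma(1) gamma(2)] / det = [(-1.0449)(2.6513) - (-1.0449)(-0.3205)] / 5.93757568 = -3.10523382 / 5.93757568 = -0.523
  phi_hat_2 = [gamma(0) gamma(2) - gamma(1)^2] / det = [(2.6513)(-0.3205) - (-1.0449)^2] / 5.93757568 = -1.94155766 / 5.93757568 = -0.327
So phi_hat = [-0.5230, -0.3270].
Therefore phi_hat_1 = -0.5230.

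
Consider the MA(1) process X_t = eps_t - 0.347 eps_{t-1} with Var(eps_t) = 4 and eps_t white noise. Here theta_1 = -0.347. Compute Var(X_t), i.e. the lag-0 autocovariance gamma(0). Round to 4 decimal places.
\gamma(0) = 4.4816

For an MA(q) process X_t = eps_t + sum_i theta_i eps_{t-i} with
Var(eps_t) = sigma^2, the variance is
  gamma(0) = sigma^2 * (1 + sum_i theta_i^2).
  sum_i theta_i^2 = (-0.347)^2 = 0.120409.
  gamma(0) = 4 * (1 + 0.120409) = 4 * 1.120409 = 4.481636, which rounds to 4.4816.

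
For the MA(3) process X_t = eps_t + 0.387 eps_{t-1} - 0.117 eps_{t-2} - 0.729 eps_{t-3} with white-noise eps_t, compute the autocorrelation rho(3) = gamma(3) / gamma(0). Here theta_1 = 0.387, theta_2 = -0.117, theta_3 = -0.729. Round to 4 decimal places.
\rho(3) = -0.4301

For an MA(q) process with theta_0 = 1, the autocovariance is
  gamma(k) = sigma^2 * sum_{i=0..q-k} theta_i * theta_{i+k},
and rho(k) = gamma(k) / gamma(0). Sigma^2 cancels.
  numerator   = (1)*(-0.729) = -0.729.
  denominator = (1)^2 + (0.387)^2 + (-0.117)^2 + (-0.729)^2 = 1.694899.
  rho(3) = -0.729 / 1.694899 = -0.4301.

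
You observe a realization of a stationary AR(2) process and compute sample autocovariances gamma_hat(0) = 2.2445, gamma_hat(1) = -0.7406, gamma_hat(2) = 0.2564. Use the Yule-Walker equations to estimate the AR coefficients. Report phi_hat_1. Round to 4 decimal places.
\hat\phi_{1} = -0.3280

The Yule-Walker equations for an AR(p) process read, in matrix form,
  Gamma_p phi = r_p,   with   (Gamma_p)_{ij} = gamma(|i - j|),
                       (r_p)_i = gamma(i),   i,j = 1..p.
Substitute the sample gammas (Toeplitz matrix and right-hand side of size 2):
  Gamma_p = [[2.2445, -0.7406], [-0.7406, 2.2445]]
  r_p     = [-0.7406, 0.2564]
Written out:
  2.2445 phi_1 - 0.7406 phi_2 = -0.7406
  -0.7406 phi_1 + 2.2445 phi_2 = 0.2564
Solve by Cramer's rule:
  det = gamma(0)^2 - gamma(1)^2 = (2.2445)^2 - (-0.7406)^2 = 5.03778025 - 0.54848836 = 4.48929189
  phi_hat_1 = [gamma(1) gamma(0) - gamma(1) gamma(2)] / det = [(-0.7406)(2.2445) - (-0.7406)(0.2564)] / 4.48929189 = -1.47238686 / 4.48929189 = -0.328
  phi_hat_2 = [gamma(0) gamma(2) - gamma(1)^2] / det = [(2.2445)(0.2564) - (-0.7406)^2] / 4.48929189 = 0.02700144 / 4.48929189 = 0.006
So phi_hat = [-0.3280, 0.0060].
Therefore phi_hat_1 = -0.3280.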